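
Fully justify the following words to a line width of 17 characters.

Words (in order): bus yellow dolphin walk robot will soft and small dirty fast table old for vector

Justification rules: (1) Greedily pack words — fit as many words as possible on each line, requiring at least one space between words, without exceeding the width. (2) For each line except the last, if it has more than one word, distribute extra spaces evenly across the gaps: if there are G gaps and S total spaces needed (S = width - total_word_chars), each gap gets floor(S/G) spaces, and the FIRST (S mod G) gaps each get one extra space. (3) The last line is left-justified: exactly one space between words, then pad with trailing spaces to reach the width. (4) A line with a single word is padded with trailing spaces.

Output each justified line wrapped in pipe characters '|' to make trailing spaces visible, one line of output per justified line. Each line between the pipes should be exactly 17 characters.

Answer: |bus        yellow|
|dolphin      walk|
|robot  will  soft|
|and  small  dirty|
|fast   table  old|
|for vector       |

Derivation:
Line 1: ['bus', 'yellow'] (min_width=10, slack=7)
Line 2: ['dolphin', 'walk'] (min_width=12, slack=5)
Line 3: ['robot', 'will', 'soft'] (min_width=15, slack=2)
Line 4: ['and', 'small', 'dirty'] (min_width=15, slack=2)
Line 5: ['fast', 'table', 'old'] (min_width=14, slack=3)
Line 6: ['for', 'vector'] (min_width=10, slack=7)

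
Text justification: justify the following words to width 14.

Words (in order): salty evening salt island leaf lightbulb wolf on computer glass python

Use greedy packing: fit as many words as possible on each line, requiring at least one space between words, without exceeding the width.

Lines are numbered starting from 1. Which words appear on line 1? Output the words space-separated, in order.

Line 1: ['salty', 'evening'] (min_width=13, slack=1)
Line 2: ['salt', 'island'] (min_width=11, slack=3)
Line 3: ['leaf', 'lightbulb'] (min_width=14, slack=0)
Line 4: ['wolf', 'on'] (min_width=7, slack=7)
Line 5: ['computer', 'glass'] (min_width=14, slack=0)
Line 6: ['python'] (min_width=6, slack=8)

Answer: salty evening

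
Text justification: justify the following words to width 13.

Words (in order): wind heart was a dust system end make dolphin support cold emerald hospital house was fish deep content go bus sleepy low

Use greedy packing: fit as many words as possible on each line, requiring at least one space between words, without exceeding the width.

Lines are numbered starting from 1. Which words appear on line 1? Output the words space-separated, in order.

Line 1: ['wind', 'heart'] (min_width=10, slack=3)
Line 2: ['was', 'a', 'dust'] (min_width=10, slack=3)
Line 3: ['system', 'end'] (min_width=10, slack=3)
Line 4: ['make', 'dolphin'] (min_width=12, slack=1)
Line 5: ['support', 'cold'] (min_width=12, slack=1)
Line 6: ['emerald'] (min_width=7, slack=6)
Line 7: ['hospital'] (min_width=8, slack=5)
Line 8: ['house', 'was'] (min_width=9, slack=4)
Line 9: ['fish', 'deep'] (min_width=9, slack=4)
Line 10: ['content', 'go'] (min_width=10, slack=3)
Line 11: ['bus', 'sleepy'] (min_width=10, slack=3)
Line 12: ['low'] (min_width=3, slack=10)

Answer: wind heart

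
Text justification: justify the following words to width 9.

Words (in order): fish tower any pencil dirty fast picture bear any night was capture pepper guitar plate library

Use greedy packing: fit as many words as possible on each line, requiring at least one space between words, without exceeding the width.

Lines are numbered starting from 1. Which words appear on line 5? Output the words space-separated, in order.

Answer: fast

Derivation:
Line 1: ['fish'] (min_width=4, slack=5)
Line 2: ['tower', 'any'] (min_width=9, slack=0)
Line 3: ['pencil'] (min_width=6, slack=3)
Line 4: ['dirty'] (min_width=5, slack=4)
Line 5: ['fast'] (min_width=4, slack=5)
Line 6: ['picture'] (min_width=7, slack=2)
Line 7: ['bear', 'any'] (min_width=8, slack=1)
Line 8: ['night', 'was'] (min_width=9, slack=0)
Line 9: ['capture'] (min_width=7, slack=2)
Line 10: ['pepper'] (min_width=6, slack=3)
Line 11: ['guitar'] (min_width=6, slack=3)
Line 12: ['plate'] (min_width=5, slack=4)
Line 13: ['library'] (min_width=7, slack=2)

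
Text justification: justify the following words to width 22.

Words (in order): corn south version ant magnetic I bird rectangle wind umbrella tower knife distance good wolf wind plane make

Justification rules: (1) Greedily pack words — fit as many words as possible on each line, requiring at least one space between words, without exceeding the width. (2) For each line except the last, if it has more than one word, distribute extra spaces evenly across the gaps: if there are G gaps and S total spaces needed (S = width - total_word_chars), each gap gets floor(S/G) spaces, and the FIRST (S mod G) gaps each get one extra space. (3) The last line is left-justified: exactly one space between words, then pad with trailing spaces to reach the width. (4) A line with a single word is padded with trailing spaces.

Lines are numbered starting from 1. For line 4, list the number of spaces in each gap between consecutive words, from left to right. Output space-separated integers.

Line 1: ['corn', 'south', 'version', 'ant'] (min_width=22, slack=0)
Line 2: ['magnetic', 'I', 'bird'] (min_width=15, slack=7)
Line 3: ['rectangle', 'wind'] (min_width=14, slack=8)
Line 4: ['umbrella', 'tower', 'knife'] (min_width=20, slack=2)
Line 5: ['distance', 'good', 'wolf'] (min_width=18, slack=4)
Line 6: ['wind', 'plane', 'make'] (min_width=15, slack=7)

Answer: 2 2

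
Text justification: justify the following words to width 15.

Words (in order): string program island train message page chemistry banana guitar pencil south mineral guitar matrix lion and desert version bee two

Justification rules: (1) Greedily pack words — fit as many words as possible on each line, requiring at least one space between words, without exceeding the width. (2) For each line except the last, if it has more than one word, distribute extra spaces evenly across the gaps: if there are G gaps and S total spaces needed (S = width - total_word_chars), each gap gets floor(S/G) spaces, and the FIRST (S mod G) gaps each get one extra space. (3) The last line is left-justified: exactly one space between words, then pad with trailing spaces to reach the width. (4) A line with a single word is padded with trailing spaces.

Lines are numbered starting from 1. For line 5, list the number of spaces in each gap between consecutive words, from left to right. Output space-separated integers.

Line 1: ['string', 'program'] (min_width=14, slack=1)
Line 2: ['island', 'train'] (min_width=12, slack=3)
Line 3: ['message', 'page'] (min_width=12, slack=3)
Line 4: ['chemistry'] (min_width=9, slack=6)
Line 5: ['banana', 'guitar'] (min_width=13, slack=2)
Line 6: ['pencil', 'south'] (min_width=12, slack=3)
Line 7: ['mineral', 'guitar'] (min_width=14, slack=1)
Line 8: ['matrix', 'lion', 'and'] (min_width=15, slack=0)
Line 9: ['desert', 'version'] (min_width=14, slack=1)
Line 10: ['bee', 'two'] (min_width=7, slack=8)

Answer: 3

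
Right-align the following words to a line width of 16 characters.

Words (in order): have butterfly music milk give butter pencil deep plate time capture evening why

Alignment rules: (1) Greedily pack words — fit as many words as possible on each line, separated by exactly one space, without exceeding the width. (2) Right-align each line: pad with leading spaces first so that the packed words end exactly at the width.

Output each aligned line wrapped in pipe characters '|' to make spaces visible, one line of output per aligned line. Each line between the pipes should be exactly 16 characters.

Answer: |  have butterfly|
| music milk give|
|   butter pencil|
| deep plate time|
| capture evening|
|             why|

Derivation:
Line 1: ['have', 'butterfly'] (min_width=14, slack=2)
Line 2: ['music', 'milk', 'give'] (min_width=15, slack=1)
Line 3: ['butter', 'pencil'] (min_width=13, slack=3)
Line 4: ['deep', 'plate', 'time'] (min_width=15, slack=1)
Line 5: ['capture', 'evening'] (min_width=15, slack=1)
Line 6: ['why'] (min_width=3, slack=13)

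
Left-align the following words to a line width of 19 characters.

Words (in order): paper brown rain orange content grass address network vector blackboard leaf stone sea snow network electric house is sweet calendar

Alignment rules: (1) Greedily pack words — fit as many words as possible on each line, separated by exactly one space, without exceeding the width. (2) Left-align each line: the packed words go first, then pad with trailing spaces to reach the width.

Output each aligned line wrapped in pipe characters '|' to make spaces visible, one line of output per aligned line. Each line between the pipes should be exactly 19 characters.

Line 1: ['paper', 'brown', 'rain'] (min_width=16, slack=3)
Line 2: ['orange', 'content'] (min_width=14, slack=5)
Line 3: ['grass', 'address'] (min_width=13, slack=6)
Line 4: ['network', 'vector'] (min_width=14, slack=5)
Line 5: ['blackboard', 'leaf'] (min_width=15, slack=4)
Line 6: ['stone', 'sea', 'snow'] (min_width=14, slack=5)
Line 7: ['network', 'electric'] (min_width=16, slack=3)
Line 8: ['house', 'is', 'sweet'] (min_width=14, slack=5)
Line 9: ['calendar'] (min_width=8, slack=11)

Answer: |paper brown rain   |
|orange content     |
|grass address      |
|network vector     |
|blackboard leaf    |
|stone sea snow     |
|network electric   |
|house is sweet     |
|calendar           |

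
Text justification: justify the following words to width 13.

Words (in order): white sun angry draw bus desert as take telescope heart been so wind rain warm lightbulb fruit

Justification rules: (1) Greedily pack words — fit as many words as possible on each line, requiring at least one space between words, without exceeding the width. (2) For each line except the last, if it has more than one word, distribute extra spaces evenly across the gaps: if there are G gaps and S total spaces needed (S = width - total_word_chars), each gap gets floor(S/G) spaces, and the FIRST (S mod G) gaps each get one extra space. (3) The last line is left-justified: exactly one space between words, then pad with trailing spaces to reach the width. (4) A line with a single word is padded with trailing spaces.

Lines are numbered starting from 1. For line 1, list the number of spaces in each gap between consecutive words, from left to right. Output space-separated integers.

Answer: 5

Derivation:
Line 1: ['white', 'sun'] (min_width=9, slack=4)
Line 2: ['angry', 'draw'] (min_width=10, slack=3)
Line 3: ['bus', 'desert', 'as'] (min_width=13, slack=0)
Line 4: ['take'] (min_width=4, slack=9)
Line 5: ['telescope'] (min_width=9, slack=4)
Line 6: ['heart', 'been', 'so'] (min_width=13, slack=0)
Line 7: ['wind', 'rain'] (min_width=9, slack=4)
Line 8: ['warm'] (min_width=4, slack=9)
Line 9: ['lightbulb'] (min_width=9, slack=4)
Line 10: ['fruit'] (min_width=5, slack=8)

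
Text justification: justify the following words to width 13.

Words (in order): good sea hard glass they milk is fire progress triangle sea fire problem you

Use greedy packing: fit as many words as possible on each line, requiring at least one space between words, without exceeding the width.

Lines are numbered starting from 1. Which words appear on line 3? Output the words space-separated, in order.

Answer: milk is fire

Derivation:
Line 1: ['good', 'sea', 'hard'] (min_width=13, slack=0)
Line 2: ['glass', 'they'] (min_width=10, slack=3)
Line 3: ['milk', 'is', 'fire'] (min_width=12, slack=1)
Line 4: ['progress'] (min_width=8, slack=5)
Line 5: ['triangle', 'sea'] (min_width=12, slack=1)
Line 6: ['fire', 'problem'] (min_width=12, slack=1)
Line 7: ['you'] (min_width=3, slack=10)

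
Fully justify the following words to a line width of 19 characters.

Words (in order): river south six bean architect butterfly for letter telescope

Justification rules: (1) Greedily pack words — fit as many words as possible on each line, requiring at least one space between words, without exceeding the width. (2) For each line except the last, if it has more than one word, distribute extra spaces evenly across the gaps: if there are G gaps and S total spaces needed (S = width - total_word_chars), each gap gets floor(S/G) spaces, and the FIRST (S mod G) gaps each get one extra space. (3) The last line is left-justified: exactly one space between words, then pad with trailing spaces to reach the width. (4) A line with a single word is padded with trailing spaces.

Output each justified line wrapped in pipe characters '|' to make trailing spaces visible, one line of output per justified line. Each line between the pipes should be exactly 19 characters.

Answer: |river   south   six|
|bean      architect|
|butterfly       for|
|letter telescope   |

Derivation:
Line 1: ['river', 'south', 'six'] (min_width=15, slack=4)
Line 2: ['bean', 'architect'] (min_width=14, slack=5)
Line 3: ['butterfly', 'for'] (min_width=13, slack=6)
Line 4: ['letter', 'telescope'] (min_width=16, slack=3)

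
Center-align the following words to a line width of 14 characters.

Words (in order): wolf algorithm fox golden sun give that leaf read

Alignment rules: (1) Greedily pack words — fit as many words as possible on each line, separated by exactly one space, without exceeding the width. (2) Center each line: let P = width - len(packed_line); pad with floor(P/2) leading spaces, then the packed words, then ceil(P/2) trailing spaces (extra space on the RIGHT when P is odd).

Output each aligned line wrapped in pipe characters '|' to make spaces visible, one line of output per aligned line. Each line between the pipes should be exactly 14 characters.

Line 1: ['wolf', 'algorithm'] (min_width=14, slack=0)
Line 2: ['fox', 'golden', 'sun'] (min_width=14, slack=0)
Line 3: ['give', 'that', 'leaf'] (min_width=14, slack=0)
Line 4: ['read'] (min_width=4, slack=10)

Answer: |wolf algorithm|
|fox golden sun|
|give that leaf|
|     read     |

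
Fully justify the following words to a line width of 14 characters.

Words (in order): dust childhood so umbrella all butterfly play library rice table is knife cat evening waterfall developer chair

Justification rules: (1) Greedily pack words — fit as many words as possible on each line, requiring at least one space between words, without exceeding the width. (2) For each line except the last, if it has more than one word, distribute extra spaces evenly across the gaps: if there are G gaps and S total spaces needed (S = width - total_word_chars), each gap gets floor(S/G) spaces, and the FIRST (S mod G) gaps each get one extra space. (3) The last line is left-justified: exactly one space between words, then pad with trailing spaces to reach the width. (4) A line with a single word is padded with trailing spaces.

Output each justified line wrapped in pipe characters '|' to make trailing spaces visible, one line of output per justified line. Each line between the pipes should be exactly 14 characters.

Answer: |dust childhood|
|so    umbrella|
|all  butterfly|
|play   library|
|rice  table is|
|knife      cat|
|evening       |
|waterfall     |
|developer     |
|chair         |

Derivation:
Line 1: ['dust', 'childhood'] (min_width=14, slack=0)
Line 2: ['so', 'umbrella'] (min_width=11, slack=3)
Line 3: ['all', 'butterfly'] (min_width=13, slack=1)
Line 4: ['play', 'library'] (min_width=12, slack=2)
Line 5: ['rice', 'table', 'is'] (min_width=13, slack=1)
Line 6: ['knife', 'cat'] (min_width=9, slack=5)
Line 7: ['evening'] (min_width=7, slack=7)
Line 8: ['waterfall'] (min_width=9, slack=5)
Line 9: ['developer'] (min_width=9, slack=5)
Line 10: ['chair'] (min_width=5, slack=9)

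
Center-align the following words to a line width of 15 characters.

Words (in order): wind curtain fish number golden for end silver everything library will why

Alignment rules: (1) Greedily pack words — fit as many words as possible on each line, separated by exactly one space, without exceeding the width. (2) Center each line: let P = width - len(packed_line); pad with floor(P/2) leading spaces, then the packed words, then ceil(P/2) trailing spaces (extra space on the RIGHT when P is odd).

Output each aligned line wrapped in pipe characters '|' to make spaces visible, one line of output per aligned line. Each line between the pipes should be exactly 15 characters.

Line 1: ['wind', 'curtain'] (min_width=12, slack=3)
Line 2: ['fish', 'number'] (min_width=11, slack=4)
Line 3: ['golden', 'for', 'end'] (min_width=14, slack=1)
Line 4: ['silver'] (min_width=6, slack=9)
Line 5: ['everything'] (min_width=10, slack=5)
Line 6: ['library', 'will'] (min_width=12, slack=3)
Line 7: ['why'] (min_width=3, slack=12)

Answer: | wind curtain  |
|  fish number  |
|golden for end |
|    silver     |
|  everything   |
| library will  |
|      why      |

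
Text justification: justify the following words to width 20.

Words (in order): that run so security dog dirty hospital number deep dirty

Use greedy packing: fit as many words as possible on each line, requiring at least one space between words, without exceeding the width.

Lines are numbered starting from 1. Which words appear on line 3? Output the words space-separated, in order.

Line 1: ['that', 'run', 'so', 'security'] (min_width=20, slack=0)
Line 2: ['dog', 'dirty', 'hospital'] (min_width=18, slack=2)
Line 3: ['number', 'deep', 'dirty'] (min_width=17, slack=3)

Answer: number deep dirty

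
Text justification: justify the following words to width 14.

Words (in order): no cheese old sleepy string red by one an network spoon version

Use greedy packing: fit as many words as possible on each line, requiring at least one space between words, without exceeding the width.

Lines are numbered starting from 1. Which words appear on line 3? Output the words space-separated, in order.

Answer: red by one an

Derivation:
Line 1: ['no', 'cheese', 'old'] (min_width=13, slack=1)
Line 2: ['sleepy', 'string'] (min_width=13, slack=1)
Line 3: ['red', 'by', 'one', 'an'] (min_width=13, slack=1)
Line 4: ['network', 'spoon'] (min_width=13, slack=1)
Line 5: ['version'] (min_width=7, slack=7)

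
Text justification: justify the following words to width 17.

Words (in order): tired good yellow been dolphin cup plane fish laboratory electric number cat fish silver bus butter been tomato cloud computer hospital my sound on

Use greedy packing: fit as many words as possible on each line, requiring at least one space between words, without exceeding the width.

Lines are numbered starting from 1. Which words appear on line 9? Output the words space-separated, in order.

Answer: computer hospital

Derivation:
Line 1: ['tired', 'good', 'yellow'] (min_width=17, slack=0)
Line 2: ['been', 'dolphin', 'cup'] (min_width=16, slack=1)
Line 3: ['plane', 'fish'] (min_width=10, slack=7)
Line 4: ['laboratory'] (min_width=10, slack=7)
Line 5: ['electric', 'number'] (min_width=15, slack=2)
Line 6: ['cat', 'fish', 'silver'] (min_width=15, slack=2)
Line 7: ['bus', 'butter', 'been'] (min_width=15, slack=2)
Line 8: ['tomato', 'cloud'] (min_width=12, slack=5)
Line 9: ['computer', 'hospital'] (min_width=17, slack=0)
Line 10: ['my', 'sound', 'on'] (min_width=11, slack=6)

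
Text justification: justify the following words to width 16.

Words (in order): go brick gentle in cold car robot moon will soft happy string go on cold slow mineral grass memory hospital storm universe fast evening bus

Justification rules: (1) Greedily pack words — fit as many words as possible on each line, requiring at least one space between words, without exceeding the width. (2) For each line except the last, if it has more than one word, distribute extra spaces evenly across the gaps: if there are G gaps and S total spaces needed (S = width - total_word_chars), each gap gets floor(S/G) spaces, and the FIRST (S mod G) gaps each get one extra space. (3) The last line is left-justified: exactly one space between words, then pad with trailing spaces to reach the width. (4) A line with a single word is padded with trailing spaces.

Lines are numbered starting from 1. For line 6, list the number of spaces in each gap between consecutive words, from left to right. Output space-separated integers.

Line 1: ['go', 'brick', 'gentle'] (min_width=15, slack=1)
Line 2: ['in', 'cold', 'car'] (min_width=11, slack=5)
Line 3: ['robot', 'moon', 'will'] (min_width=15, slack=1)
Line 4: ['soft', 'happy'] (min_width=10, slack=6)
Line 5: ['string', 'go', 'on'] (min_width=12, slack=4)
Line 6: ['cold', 'slow'] (min_width=9, slack=7)
Line 7: ['mineral', 'grass'] (min_width=13, slack=3)
Line 8: ['memory', 'hospital'] (min_width=15, slack=1)
Line 9: ['storm', 'universe'] (min_width=14, slack=2)
Line 10: ['fast', 'evening', 'bus'] (min_width=16, slack=0)

Answer: 8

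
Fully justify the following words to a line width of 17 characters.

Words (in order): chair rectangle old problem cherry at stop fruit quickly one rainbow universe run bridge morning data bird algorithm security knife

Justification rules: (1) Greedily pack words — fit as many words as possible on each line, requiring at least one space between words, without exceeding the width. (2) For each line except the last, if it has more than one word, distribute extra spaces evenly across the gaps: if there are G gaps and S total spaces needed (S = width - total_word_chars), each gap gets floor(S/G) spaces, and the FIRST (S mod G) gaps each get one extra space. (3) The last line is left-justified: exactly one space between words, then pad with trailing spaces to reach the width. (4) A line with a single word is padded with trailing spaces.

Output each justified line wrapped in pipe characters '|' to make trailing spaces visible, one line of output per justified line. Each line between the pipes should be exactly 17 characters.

Line 1: ['chair', 'rectangle'] (min_width=15, slack=2)
Line 2: ['old', 'problem'] (min_width=11, slack=6)
Line 3: ['cherry', 'at', 'stop'] (min_width=14, slack=3)
Line 4: ['fruit', 'quickly', 'one'] (min_width=17, slack=0)
Line 5: ['rainbow', 'universe'] (min_width=16, slack=1)
Line 6: ['run', 'bridge'] (min_width=10, slack=7)
Line 7: ['morning', 'data', 'bird'] (min_width=17, slack=0)
Line 8: ['algorithm'] (min_width=9, slack=8)
Line 9: ['security', 'knife'] (min_width=14, slack=3)

Answer: |chair   rectangle|
|old       problem|
|cherry   at  stop|
|fruit quickly one|
|rainbow  universe|
|run        bridge|
|morning data bird|
|algorithm        |
|security knife   |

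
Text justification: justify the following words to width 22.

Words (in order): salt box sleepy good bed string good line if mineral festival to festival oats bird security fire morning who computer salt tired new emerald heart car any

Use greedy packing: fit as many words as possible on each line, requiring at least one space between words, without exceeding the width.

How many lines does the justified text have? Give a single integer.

Line 1: ['salt', 'box', 'sleepy', 'good'] (min_width=20, slack=2)
Line 2: ['bed', 'string', 'good', 'line'] (min_width=20, slack=2)
Line 3: ['if', 'mineral', 'festival', 'to'] (min_width=22, slack=0)
Line 4: ['festival', 'oats', 'bird'] (min_width=18, slack=4)
Line 5: ['security', 'fire', 'morning'] (min_width=21, slack=1)
Line 6: ['who', 'computer', 'salt'] (min_width=17, slack=5)
Line 7: ['tired', 'new', 'emerald'] (min_width=17, slack=5)
Line 8: ['heart', 'car', 'any'] (min_width=13, slack=9)
Total lines: 8

Answer: 8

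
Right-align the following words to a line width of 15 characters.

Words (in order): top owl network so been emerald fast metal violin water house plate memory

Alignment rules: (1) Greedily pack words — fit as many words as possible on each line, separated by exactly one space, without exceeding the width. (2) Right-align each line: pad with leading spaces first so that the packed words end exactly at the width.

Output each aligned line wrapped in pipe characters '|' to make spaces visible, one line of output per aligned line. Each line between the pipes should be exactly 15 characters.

Answer: |top owl network|
|so been emerald|
|     fast metal|
|   violin water|
|    house plate|
|         memory|

Derivation:
Line 1: ['top', 'owl', 'network'] (min_width=15, slack=0)
Line 2: ['so', 'been', 'emerald'] (min_width=15, slack=0)
Line 3: ['fast', 'metal'] (min_width=10, slack=5)
Line 4: ['violin', 'water'] (min_width=12, slack=3)
Line 5: ['house', 'plate'] (min_width=11, slack=4)
Line 6: ['memory'] (min_width=6, slack=9)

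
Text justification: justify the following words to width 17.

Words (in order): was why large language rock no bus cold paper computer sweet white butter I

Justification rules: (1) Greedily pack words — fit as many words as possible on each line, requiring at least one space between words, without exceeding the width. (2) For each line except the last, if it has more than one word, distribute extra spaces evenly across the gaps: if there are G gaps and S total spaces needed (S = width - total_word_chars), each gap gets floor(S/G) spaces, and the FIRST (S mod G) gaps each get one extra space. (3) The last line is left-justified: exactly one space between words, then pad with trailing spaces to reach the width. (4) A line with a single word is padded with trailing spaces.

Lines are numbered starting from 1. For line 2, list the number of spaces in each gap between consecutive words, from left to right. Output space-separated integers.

Line 1: ['was', 'why', 'large'] (min_width=13, slack=4)
Line 2: ['language', 'rock', 'no'] (min_width=16, slack=1)
Line 3: ['bus', 'cold', 'paper'] (min_width=14, slack=3)
Line 4: ['computer', 'sweet'] (min_width=14, slack=3)
Line 5: ['white', 'butter', 'I'] (min_width=14, slack=3)

Answer: 2 1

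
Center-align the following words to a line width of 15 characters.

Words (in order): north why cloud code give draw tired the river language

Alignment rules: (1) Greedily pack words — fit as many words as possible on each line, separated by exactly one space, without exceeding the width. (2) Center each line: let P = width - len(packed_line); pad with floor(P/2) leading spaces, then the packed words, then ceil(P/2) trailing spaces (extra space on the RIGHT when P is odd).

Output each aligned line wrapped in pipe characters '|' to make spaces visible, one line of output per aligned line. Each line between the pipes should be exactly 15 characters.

Answer: |north why cloud|
|code give draw |
|tired the river|
|   language    |

Derivation:
Line 1: ['north', 'why', 'cloud'] (min_width=15, slack=0)
Line 2: ['code', 'give', 'draw'] (min_width=14, slack=1)
Line 3: ['tired', 'the', 'river'] (min_width=15, slack=0)
Line 4: ['language'] (min_width=8, slack=7)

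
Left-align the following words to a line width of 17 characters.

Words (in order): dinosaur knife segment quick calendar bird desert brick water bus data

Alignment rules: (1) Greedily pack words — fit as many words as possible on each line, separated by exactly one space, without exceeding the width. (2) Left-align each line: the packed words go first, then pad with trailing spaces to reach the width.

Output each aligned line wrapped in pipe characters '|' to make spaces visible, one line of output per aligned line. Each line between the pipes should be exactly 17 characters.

Answer: |dinosaur knife   |
|segment quick    |
|calendar bird    |
|desert brick     |
|water bus data   |

Derivation:
Line 1: ['dinosaur', 'knife'] (min_width=14, slack=3)
Line 2: ['segment', 'quick'] (min_width=13, slack=4)
Line 3: ['calendar', 'bird'] (min_width=13, slack=4)
Line 4: ['desert', 'brick'] (min_width=12, slack=5)
Line 5: ['water', 'bus', 'data'] (min_width=14, slack=3)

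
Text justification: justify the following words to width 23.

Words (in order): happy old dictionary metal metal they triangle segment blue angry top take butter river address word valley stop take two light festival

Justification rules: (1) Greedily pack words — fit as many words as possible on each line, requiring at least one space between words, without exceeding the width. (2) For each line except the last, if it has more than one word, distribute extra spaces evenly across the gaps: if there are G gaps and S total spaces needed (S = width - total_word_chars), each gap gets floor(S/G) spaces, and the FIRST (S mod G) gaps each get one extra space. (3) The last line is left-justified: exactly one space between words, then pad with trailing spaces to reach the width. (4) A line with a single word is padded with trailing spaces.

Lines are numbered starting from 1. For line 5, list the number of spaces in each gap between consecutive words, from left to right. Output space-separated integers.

Line 1: ['happy', 'old', 'dictionary'] (min_width=20, slack=3)
Line 2: ['metal', 'metal', 'they'] (min_width=16, slack=7)
Line 3: ['triangle', 'segment', 'blue'] (min_width=21, slack=2)
Line 4: ['angry', 'top', 'take', 'butter'] (min_width=21, slack=2)
Line 5: ['river', 'address', 'word'] (min_width=18, slack=5)
Line 6: ['valley', 'stop', 'take', 'two'] (min_width=20, slack=3)
Line 7: ['light', 'festival'] (min_width=14, slack=9)

Answer: 4 3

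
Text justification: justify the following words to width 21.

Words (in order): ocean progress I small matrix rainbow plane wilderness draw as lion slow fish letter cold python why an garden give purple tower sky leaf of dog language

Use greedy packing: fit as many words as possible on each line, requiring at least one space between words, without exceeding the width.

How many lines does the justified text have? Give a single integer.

Line 1: ['ocean', 'progress', 'I'] (min_width=16, slack=5)
Line 2: ['small', 'matrix', 'rainbow'] (min_width=20, slack=1)
Line 3: ['plane', 'wilderness', 'draw'] (min_width=21, slack=0)
Line 4: ['as', 'lion', 'slow', 'fish'] (min_width=17, slack=4)
Line 5: ['letter', 'cold', 'python'] (min_width=18, slack=3)
Line 6: ['why', 'an', 'garden', 'give'] (min_width=18, slack=3)
Line 7: ['purple', 'tower', 'sky', 'leaf'] (min_width=21, slack=0)
Line 8: ['of', 'dog', 'language'] (min_width=15, slack=6)
Total lines: 8

Answer: 8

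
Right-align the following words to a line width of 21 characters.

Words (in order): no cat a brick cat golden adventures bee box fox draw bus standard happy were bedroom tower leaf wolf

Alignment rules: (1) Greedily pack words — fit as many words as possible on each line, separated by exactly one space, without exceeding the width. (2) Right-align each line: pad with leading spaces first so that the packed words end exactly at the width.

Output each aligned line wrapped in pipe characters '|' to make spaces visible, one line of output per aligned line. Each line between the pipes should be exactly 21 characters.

Answer: |   no cat a brick cat|
|golden adventures bee|
|     box fox draw bus|
|  standard happy were|
|   bedroom tower leaf|
|                 wolf|

Derivation:
Line 1: ['no', 'cat', 'a', 'brick', 'cat'] (min_width=18, slack=3)
Line 2: ['golden', 'adventures', 'bee'] (min_width=21, slack=0)
Line 3: ['box', 'fox', 'draw', 'bus'] (min_width=16, slack=5)
Line 4: ['standard', 'happy', 'were'] (min_width=19, slack=2)
Line 5: ['bedroom', 'tower', 'leaf'] (min_width=18, slack=3)
Line 6: ['wolf'] (min_width=4, slack=17)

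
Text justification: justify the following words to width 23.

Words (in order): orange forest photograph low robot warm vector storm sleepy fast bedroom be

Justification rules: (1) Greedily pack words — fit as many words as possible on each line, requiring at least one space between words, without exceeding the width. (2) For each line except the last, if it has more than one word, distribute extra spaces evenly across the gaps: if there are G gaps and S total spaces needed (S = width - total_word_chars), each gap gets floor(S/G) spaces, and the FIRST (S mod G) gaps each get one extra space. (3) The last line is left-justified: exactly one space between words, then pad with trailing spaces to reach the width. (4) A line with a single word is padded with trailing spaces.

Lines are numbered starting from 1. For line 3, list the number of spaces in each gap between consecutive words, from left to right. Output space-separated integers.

Answer: 4 4

Derivation:
Line 1: ['orange', 'forest'] (min_width=13, slack=10)
Line 2: ['photograph', 'low', 'robot'] (min_width=20, slack=3)
Line 3: ['warm', 'vector', 'storm'] (min_width=17, slack=6)
Line 4: ['sleepy', 'fast', 'bedroom', 'be'] (min_width=22, slack=1)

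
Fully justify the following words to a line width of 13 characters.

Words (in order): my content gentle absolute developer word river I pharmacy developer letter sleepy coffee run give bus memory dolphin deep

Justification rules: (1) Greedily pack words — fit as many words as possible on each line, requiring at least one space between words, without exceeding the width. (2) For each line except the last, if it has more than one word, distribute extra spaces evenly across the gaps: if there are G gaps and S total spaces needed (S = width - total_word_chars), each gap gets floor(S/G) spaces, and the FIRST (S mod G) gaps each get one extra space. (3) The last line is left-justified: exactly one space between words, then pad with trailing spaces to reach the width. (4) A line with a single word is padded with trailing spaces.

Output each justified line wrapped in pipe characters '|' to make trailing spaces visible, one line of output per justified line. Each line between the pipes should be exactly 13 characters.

Line 1: ['my', 'content'] (min_width=10, slack=3)
Line 2: ['gentle'] (min_width=6, slack=7)
Line 3: ['absolute'] (min_width=8, slack=5)
Line 4: ['developer'] (min_width=9, slack=4)
Line 5: ['word', 'river', 'I'] (min_width=12, slack=1)
Line 6: ['pharmacy'] (min_width=8, slack=5)
Line 7: ['developer'] (min_width=9, slack=4)
Line 8: ['letter', 'sleepy'] (min_width=13, slack=0)
Line 9: ['coffee', 'run'] (min_width=10, slack=3)
Line 10: ['give', 'bus'] (min_width=8, slack=5)
Line 11: ['memory'] (min_width=6, slack=7)
Line 12: ['dolphin', 'deep'] (min_width=12, slack=1)

Answer: |my    content|
|gentle       |
|absolute     |
|developer    |
|word  river I|
|pharmacy     |
|developer    |
|letter sleepy|
|coffee    run|
|give      bus|
|memory       |
|dolphin deep |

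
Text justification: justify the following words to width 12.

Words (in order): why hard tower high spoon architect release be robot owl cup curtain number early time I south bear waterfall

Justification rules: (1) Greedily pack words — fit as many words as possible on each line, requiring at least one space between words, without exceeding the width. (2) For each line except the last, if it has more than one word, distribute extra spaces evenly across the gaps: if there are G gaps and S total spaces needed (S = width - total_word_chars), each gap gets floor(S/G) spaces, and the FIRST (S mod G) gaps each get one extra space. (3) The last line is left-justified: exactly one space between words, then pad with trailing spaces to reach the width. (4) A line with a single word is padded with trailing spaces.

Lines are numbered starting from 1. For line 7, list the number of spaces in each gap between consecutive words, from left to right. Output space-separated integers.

Line 1: ['why', 'hard'] (min_width=8, slack=4)
Line 2: ['tower', 'high'] (min_width=10, slack=2)
Line 3: ['spoon'] (min_width=5, slack=7)
Line 4: ['architect'] (min_width=9, slack=3)
Line 5: ['release', 'be'] (min_width=10, slack=2)
Line 6: ['robot', 'owl'] (min_width=9, slack=3)
Line 7: ['cup', 'curtain'] (min_width=11, slack=1)
Line 8: ['number', 'early'] (min_width=12, slack=0)
Line 9: ['time', 'I', 'south'] (min_width=12, slack=0)
Line 10: ['bear'] (min_width=4, slack=8)
Line 11: ['waterfall'] (min_width=9, slack=3)

Answer: 2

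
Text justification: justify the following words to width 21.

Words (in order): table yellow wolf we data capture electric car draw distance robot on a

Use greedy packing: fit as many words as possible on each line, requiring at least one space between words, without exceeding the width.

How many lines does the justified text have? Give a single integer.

Answer: 4

Derivation:
Line 1: ['table', 'yellow', 'wolf', 'we'] (min_width=20, slack=1)
Line 2: ['data', 'capture', 'electric'] (min_width=21, slack=0)
Line 3: ['car', 'draw', 'distance'] (min_width=17, slack=4)
Line 4: ['robot', 'on', 'a'] (min_width=10, slack=11)
Total lines: 4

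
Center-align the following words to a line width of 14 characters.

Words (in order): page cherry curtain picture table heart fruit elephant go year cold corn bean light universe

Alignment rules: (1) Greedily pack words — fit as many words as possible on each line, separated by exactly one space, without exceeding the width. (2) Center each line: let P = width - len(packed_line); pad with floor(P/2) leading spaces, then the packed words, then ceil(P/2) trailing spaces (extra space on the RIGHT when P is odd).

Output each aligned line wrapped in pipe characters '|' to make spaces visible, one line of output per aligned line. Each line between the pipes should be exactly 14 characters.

Answer: | page cherry  |
|   curtain    |
|picture table |
| heart fruit  |
| elephant go  |
|year cold corn|
|  bean light  |
|   universe   |

Derivation:
Line 1: ['page', 'cherry'] (min_width=11, slack=3)
Line 2: ['curtain'] (min_width=7, slack=7)
Line 3: ['picture', 'table'] (min_width=13, slack=1)
Line 4: ['heart', 'fruit'] (min_width=11, slack=3)
Line 5: ['elephant', 'go'] (min_width=11, slack=3)
Line 6: ['year', 'cold', 'corn'] (min_width=14, slack=0)
Line 7: ['bean', 'light'] (min_width=10, slack=4)
Line 8: ['universe'] (min_width=8, slack=6)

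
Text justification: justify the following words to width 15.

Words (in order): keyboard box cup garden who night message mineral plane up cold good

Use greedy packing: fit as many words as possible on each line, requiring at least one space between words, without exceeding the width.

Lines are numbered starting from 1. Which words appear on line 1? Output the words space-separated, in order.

Line 1: ['keyboard', 'box'] (min_width=12, slack=3)
Line 2: ['cup', 'garden', 'who'] (min_width=14, slack=1)
Line 3: ['night', 'message'] (min_width=13, slack=2)
Line 4: ['mineral', 'plane'] (min_width=13, slack=2)
Line 5: ['up', 'cold', 'good'] (min_width=12, slack=3)

Answer: keyboard box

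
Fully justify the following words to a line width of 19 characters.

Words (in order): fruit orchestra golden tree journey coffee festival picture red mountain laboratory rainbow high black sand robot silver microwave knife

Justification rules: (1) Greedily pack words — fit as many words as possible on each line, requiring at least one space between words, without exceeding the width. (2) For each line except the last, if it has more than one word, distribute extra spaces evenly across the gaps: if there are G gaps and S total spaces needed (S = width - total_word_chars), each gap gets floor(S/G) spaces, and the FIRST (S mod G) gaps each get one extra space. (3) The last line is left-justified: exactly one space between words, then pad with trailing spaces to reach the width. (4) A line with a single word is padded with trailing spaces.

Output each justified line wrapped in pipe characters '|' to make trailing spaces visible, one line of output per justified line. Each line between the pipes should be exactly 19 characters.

Answer: |fruit     orchestra|
|golden tree journey|
|coffee     festival|
|picture         red|
|mountain laboratory|
|rainbow  high black|
|sand  robot  silver|
|microwave knife    |

Derivation:
Line 1: ['fruit', 'orchestra'] (min_width=15, slack=4)
Line 2: ['golden', 'tree', 'journey'] (min_width=19, slack=0)
Line 3: ['coffee', 'festival'] (min_width=15, slack=4)
Line 4: ['picture', 'red'] (min_width=11, slack=8)
Line 5: ['mountain', 'laboratory'] (min_width=19, slack=0)
Line 6: ['rainbow', 'high', 'black'] (min_width=18, slack=1)
Line 7: ['sand', 'robot', 'silver'] (min_width=17, slack=2)
Line 8: ['microwave', 'knife'] (min_width=15, slack=4)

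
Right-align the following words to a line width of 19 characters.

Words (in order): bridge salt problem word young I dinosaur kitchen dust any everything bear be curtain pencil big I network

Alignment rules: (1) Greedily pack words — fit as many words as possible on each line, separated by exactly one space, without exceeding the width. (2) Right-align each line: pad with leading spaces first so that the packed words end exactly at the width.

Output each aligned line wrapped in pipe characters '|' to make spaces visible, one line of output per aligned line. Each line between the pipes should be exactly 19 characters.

Answer: |bridge salt problem|
|       word young I|
|   dinosaur kitchen|
|dust any everything|
|    bear be curtain|
|       pencil big I|
|            network|

Derivation:
Line 1: ['bridge', 'salt', 'problem'] (min_width=19, slack=0)
Line 2: ['word', 'young', 'I'] (min_width=12, slack=7)
Line 3: ['dinosaur', 'kitchen'] (min_width=16, slack=3)
Line 4: ['dust', 'any', 'everything'] (min_width=19, slack=0)
Line 5: ['bear', 'be', 'curtain'] (min_width=15, slack=4)
Line 6: ['pencil', 'big', 'I'] (min_width=12, slack=7)
Line 7: ['network'] (min_width=7, slack=12)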